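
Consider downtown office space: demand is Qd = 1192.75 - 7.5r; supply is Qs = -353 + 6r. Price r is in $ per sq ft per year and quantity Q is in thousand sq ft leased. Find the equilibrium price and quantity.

The market clears where 1192.75 - 7.5r = -353 + 6r. Rearranging, 13.5r = 1545.75, hence r* = 114.5.
Then Q* = 1192.75 - 7.5(114.5) = 334.

r* = 114.5, Q* = 334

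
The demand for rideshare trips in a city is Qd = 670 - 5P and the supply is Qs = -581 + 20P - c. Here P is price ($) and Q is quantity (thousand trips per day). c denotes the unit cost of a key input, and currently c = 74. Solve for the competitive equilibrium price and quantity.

With c = 74, supply is Qs = -655 + 20P.
The market clears where 670 - 5P = -655 + 20P. Rearranging, 25P = 1325, hence P* = 53.
Plugging P* into demand: Q* = 670 - 5(53) = 405.

P* = 53, Q* = 405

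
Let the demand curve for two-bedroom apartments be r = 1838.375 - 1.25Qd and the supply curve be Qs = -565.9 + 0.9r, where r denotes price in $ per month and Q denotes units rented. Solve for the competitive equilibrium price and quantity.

r* = 1198, Q* = 512.3

Inverting to quantity form: Qd = 1470.7 - 0.8r.
At equilibrium Qd = Qs, so 1470.7 - 0.8r = -565.9 + 0.9r; collecting terms, 2036.6 = 1.7r and r* = 1198.
Substitute back: Q* = 1470.7 - 0.8(1198) = 512.3.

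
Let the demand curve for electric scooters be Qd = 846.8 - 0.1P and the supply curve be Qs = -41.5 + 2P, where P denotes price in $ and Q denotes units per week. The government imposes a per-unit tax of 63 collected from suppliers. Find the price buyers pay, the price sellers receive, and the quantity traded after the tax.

P_b = 483, P_s = 420, Q = 798.5

With a tax of 63 on suppliers, they supply based on the net price P_s = P_b - 63, so Qs = -167.5 + 2P_b.
Equate demand and the shifted supply: 846.8 - 0.1P_b = -167.5 + 2P_b, giving 2.1P_b = 1014.3, so P_b = 483.
So P_s = 420 and the quantity traded is Q = 846.8 - 0.1(483) = 798.5.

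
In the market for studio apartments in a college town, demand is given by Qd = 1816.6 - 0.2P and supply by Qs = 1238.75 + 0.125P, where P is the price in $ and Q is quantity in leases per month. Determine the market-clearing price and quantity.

At equilibrium Qd = Qs, so 1816.6 - 0.2P = 1238.75 + 0.125P; collecting terms, 577.85 = 0.325P and P* = 1778.
Then Q* = 1816.6 - 0.2(1778) = 1461.

P* = 1778, Q* = 1461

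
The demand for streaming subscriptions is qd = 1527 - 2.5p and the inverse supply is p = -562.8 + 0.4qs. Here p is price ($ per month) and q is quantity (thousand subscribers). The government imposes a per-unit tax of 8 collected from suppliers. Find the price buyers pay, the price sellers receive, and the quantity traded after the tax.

Inverting to quantity form: qs = 1407 + 2.5p.
The tax drives a wedge p_b - p_s = 8. Substituting p_s = p_b - 8 into supply: qs = 1387 + 2.5p_b.
Equate demand and the shifted supply: 1527 - 2.5p_b = 1387 + 2.5p_b, giving 5p_b = 140, so p_b = 28.
Then p_s = 28 - 8 = 20 and q = 1527 - 2.5(28) = 1457.

p_b = 28, p_s = 20, q = 1457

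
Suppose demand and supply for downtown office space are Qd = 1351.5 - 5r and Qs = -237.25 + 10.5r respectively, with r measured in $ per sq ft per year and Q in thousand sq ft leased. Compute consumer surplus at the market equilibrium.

Consumer surplus = 70392.1

Equating demand and supply, 1351.5 - 5r = -237.25 + 10.5r gives 15.5r = 1588.75, so r* = 102.5.
Then Q* = 1351.5 - 5(102.5) = 839.
Demand choke price (Qd = 0): r = 1351.5/5 = 270.3. Consumer surplus = ½ × (270.3 - 102.5) × 839 = 70392.1.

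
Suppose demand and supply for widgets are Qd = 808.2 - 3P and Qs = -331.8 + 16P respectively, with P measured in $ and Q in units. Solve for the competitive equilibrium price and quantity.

Set Qd = Qs: 808.2 - 3P = -331.8 + 16P, so 1140 = 19P and P* = 60.
Then Q* = 808.2 - 3(60) = 628.2.

P* = 60, Q* = 628.2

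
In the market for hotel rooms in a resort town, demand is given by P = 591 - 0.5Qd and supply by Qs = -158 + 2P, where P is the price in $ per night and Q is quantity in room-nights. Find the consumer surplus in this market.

In direct form, Qd = 1182 - 2P.
Set Qd = Qs: 1182 - 2P = -158 + 2P, so 1340 = 4P and P* = 335.
Substitute back: Q* = 1182 - 2(335) = 512.
Demand choke price (Qd = 0): P = 1182/2 = 591. Consumer surplus = ½ × (591 - 335) × 512 = 65536.

Consumer surplus = 65536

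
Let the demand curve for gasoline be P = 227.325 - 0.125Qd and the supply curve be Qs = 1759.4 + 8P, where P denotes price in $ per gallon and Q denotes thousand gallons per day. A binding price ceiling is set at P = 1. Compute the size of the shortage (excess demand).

In direct form, Qd = 1818.6 - 8P.
With P fixed at 1, quantity demanded is 1810.6 and quantity supplied is 1767.4.
Shortage = Qd - Qs = 1810.6 - 1767.4 = 43.2.

Shortage = 43.2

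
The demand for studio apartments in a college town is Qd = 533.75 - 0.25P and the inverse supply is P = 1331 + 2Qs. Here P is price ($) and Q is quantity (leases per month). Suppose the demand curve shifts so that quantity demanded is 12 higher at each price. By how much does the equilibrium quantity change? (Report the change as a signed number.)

ΔQ = 8

In direct form, Qs = -665.5 + 0.5P.
The market clears where 533.75 - 0.25P = -665.5 + 0.5P. Rearranging, 0.75P = 1199.25, hence P* = 1599.
Then Q* = 533.75 - 0.25(1599) = 134.
After the shift, demand is Qd = 545.75 - 0.25P.
Re-solving, 0.75P = 1211.25 gives P = 1615 and Q = 142.
ΔQ = 142 - 134 = 8.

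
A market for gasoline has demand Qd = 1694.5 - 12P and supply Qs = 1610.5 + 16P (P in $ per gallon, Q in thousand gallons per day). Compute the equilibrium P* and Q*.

P* = 3, Q* = 1658.5

Equating demand and supply, 1694.5 - 12P = 1610.5 + 16P gives 28P = 84, so P* = 3.
Plugging P* into demand: Q* = 1694.5 - 12(3) = 1658.5.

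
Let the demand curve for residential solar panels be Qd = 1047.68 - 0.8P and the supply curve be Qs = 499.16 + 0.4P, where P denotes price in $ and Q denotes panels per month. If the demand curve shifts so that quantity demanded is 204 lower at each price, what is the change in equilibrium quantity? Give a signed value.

Equating demand and supply, 1047.68 - 0.8P = 499.16 + 0.4P gives 1.2P = 548.52, so P* = 457.1.
Plugging P* into demand: Q* = 1047.68 - 0.8(457.1) = 682.
After the shift, demand is Qd = 843.68 - 0.8P.
The new intersection has 344.52 = 1.2P, i.e. P = 287.1, Q = 614.
ΔQ = 614 - 682 = -68.

ΔQ = -68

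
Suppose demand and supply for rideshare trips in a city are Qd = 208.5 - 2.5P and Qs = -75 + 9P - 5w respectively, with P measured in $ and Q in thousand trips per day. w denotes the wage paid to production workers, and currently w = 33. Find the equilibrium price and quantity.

With w = 33, supply is Qs = -240 + 9P.
The market clears where 208.5 - 2.5P = -240 + 9P. Rearranging, 11.5P = 448.5, hence P* = 39.
From the demand curve, Q* = 208.5 - 2.5(39) = 111.

P* = 39, Q* = 111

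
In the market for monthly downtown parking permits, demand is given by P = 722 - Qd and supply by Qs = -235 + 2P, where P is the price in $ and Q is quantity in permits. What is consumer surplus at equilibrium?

Consumer surplus = 81204.5

Inverting to quantity form: Qd = 722 - P.
At equilibrium Qd = Qs, so 722 - P = -235 + 2P; collecting terms, 957 = 3P and P* = 319.
From the demand curve, Q* = 722 - 319 = 403.
Demand choke price (Qd = 0): P = 722. Consumer surplus = ½ × (722 - 319) × 403 = 81204.5.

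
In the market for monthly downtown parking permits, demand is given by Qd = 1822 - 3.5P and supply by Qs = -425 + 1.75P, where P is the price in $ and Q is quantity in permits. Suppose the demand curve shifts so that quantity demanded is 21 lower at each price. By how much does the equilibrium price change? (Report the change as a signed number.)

ΔP = -4

Set Qd = Qs: 1822 - 3.5P = -425 + 1.75P, so 2247 = 5.25P and P* = 428.
Then Q* = 1822 - 3.5(428) = 324.
After the shift, demand is Qd = 1801 - 3.5P.
Re-solving, 5.25P = 2226 gives P = 424 and Q = 317.
ΔP = 424 - 428 = -4.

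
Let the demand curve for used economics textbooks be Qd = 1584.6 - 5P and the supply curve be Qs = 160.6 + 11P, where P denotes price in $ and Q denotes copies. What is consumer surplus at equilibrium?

Consumer surplus = 129868.816

Equating demand and supply, 1584.6 - 5P = 160.6 + 11P gives 16P = 1424, so P* = 89.
Plugging P* into demand: Q* = 1584.6 - 5(89) = 1139.6.
Demand choke price (Qd = 0): P = 1584.6/5 = 316.92. Consumer surplus = ½ × (316.92 - 89) × 1139.6 = 129868.816.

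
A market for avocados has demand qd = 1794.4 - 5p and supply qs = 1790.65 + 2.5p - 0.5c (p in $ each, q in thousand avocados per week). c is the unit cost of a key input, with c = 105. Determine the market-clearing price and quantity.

p* = 7.5, q* = 1756.9

With c = 105, supply is qs = 1738.15 + 2.5p.
Set qd = qs: 1794.4 - 5p = 1738.15 + 2.5p, so 56.25 = 7.5p and p* = 7.5.
From the demand curve, q* = 1794.4 - 5(7.5) = 1756.9.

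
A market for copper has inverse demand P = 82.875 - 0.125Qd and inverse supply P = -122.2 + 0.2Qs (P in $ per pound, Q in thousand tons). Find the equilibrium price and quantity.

P* = 4, Q* = 631

In direct form, Qd = 663 - 8P and Qs = 611 + 5P.
At equilibrium Qd = Qs, so 663 - 8P = 611 + 5P; collecting terms, 52 = 13P and P* = 4.
From the demand curve, Q* = 663 - 8(4) = 631.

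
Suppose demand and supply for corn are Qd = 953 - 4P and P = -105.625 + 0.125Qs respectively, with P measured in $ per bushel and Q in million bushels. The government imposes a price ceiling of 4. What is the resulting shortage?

Solving each curve for Q: Qs = 845 + 8P.
At P = 4: Qd = 937 and Qs = 877.
Shortage = Qd - Qs = 937 - 877 = 60.

Shortage = 60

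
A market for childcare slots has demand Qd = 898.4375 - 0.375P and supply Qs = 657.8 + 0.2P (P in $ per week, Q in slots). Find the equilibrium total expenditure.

At equilibrium Qd = Qs, so 898.4375 - 0.375P = 657.8 + 0.2P; collecting terms, 240.6375 = 0.575P and P* = 418.5.
Substitute back: Q* = 898.4375 - 0.375(418.5) = 741.5.
Total expenditure = P* × Q* = 418.5 × 741.5 = 310317.75.

Total expenditure = 310317.75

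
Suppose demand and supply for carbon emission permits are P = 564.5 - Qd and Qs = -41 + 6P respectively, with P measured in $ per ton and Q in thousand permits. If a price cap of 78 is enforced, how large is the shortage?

Inverting to quantity form: Qd = 564.5 - P.
At P = 78: Qd = 486.5 and Qs = 427.
Shortage = Qd - Qs = 486.5 - 427 = 59.5.

Shortage = 59.5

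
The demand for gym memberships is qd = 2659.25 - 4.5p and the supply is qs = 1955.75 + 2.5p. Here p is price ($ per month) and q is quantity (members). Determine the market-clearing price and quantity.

p* = 100.5, q* = 2207

At equilibrium qd = qs, so 2659.25 - 4.5p = 1955.75 + 2.5p; collecting terms, 703.5 = 7p and p* = 100.5.
Plugging p* into demand: q* = 2659.25 - 4.5(100.5) = 2207.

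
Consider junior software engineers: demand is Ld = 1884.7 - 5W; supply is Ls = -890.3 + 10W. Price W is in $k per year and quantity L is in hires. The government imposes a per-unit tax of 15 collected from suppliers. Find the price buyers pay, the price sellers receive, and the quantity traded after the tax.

W_b = 195, W_s = 180, L = 909.7

With a tax of 15 on suppliers, they supply based on the net price W_s = W_b - 15, so Ls = -1040.3 + 10W_b.
Market clearing requires 1884.7 - 5W_b = -1040.3 + 10W_b; hence 2925 = 15W_b and W_b = 195.
Then W_s = 195 - 15 = 180 and L = 1884.7 - 5(195) = 909.7.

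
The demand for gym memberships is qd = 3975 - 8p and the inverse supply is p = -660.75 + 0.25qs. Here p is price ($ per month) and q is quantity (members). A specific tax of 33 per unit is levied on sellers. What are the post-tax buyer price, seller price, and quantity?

p_b = 122, p_s = 89, q = 2999

In direct form, qs = 2643 + 4p.
With a tax of 33 on sellers, they supply based on the net price p_s = p_b - 33, so qs = 2511 + 4p_b.
Market clearing requires 3975 - 8p_b = 2511 + 4p_b; hence 1464 = 12p_b and p_b = 122.
Then p_s = 122 - 33 = 89 and q = 3975 - 8(122) = 2999.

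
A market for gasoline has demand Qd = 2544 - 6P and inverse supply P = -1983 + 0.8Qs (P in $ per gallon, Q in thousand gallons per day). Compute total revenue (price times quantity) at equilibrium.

Total revenue = 22410

Solving each curve for Q: Qs = 2478.75 + 1.25P.
The market clears where 2544 - 6P = 2478.75 + 1.25P. Rearranging, 7.25P = 65.25, hence P* = 9.
From the demand curve, Q* = 2544 - 6(9) = 2490.
Total revenue = P* × Q* = 9 × 2490 = 22410.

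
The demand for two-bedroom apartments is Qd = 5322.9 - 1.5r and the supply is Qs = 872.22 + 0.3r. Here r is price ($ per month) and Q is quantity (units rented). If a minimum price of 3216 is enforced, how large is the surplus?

Surplus = 1338.12

With r fixed at 3216, quantity demanded is 498.9 and quantity supplied is 1837.02.
Surplus = Qs - Qd = 1837.02 - 498.9 = 1338.12.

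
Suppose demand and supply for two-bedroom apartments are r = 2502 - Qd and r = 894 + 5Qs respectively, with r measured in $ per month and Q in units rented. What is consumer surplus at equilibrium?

Consumer surplus = 35912

Solving each curve for Q: Qd = 2502 - r and Qs = -178.8 + 0.2r.
Equating demand and supply, 2502 - r = -178.8 + 0.2r gives 1.2r = 2680.8, so r* = 2234.
Then Q* = 2502 - 2234 = 268.
Demand choke price (Qd = 0): r = 2502. Consumer surplus = ½ × (2502 - 2234) × 268 = 35912.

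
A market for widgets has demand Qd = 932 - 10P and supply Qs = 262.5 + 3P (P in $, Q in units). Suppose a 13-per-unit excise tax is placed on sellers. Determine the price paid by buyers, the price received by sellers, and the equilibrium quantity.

P_b = 54.5, P_s = 41.5, Q = 387

The tax drives a wedge P_b - P_s = 13. Substituting P_s = P_b - 13 into supply: Qs = 223.5 + 3P_b.
Equate demand and the shifted supply: 932 - 10P_b = 223.5 + 3P_b, giving 13P_b = 708.5, so P_b = 54.5.
So P_s = 41.5 and the quantity traded is Q = 932 - 10(54.5) = 387.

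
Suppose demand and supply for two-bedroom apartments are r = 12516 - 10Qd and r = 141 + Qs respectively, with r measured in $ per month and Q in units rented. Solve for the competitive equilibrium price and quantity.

r* = 1266, Q* = 1125

In direct form, Qd = 1251.6 - 0.1r and Qs = -141 + r.
At equilibrium Qd = Qs, so 1251.6 - 0.1r = -141 + r; collecting terms, 1392.6 = 1.1r and r* = 1266.
Plugging r* into demand: Q* = 1251.6 - 0.1(1266) = 1125.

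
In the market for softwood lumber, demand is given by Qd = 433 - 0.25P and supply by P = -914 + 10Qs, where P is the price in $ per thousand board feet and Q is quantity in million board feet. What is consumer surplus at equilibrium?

Consumer surplus = 71442

Solving each curve for Q: Qs = 91.4 + 0.1P.
Set Qd = Qs: 433 - 0.25P = 91.4 + 0.1P, so 341.6 = 0.35P and P* = 976.
Plugging P* into demand: Q* = 433 - 0.25(976) = 189.
Demand choke price (Qd = 0): P = 433/0.25 = 1732. Consumer surplus = ½ × (1732 - 976) × 189 = 71442.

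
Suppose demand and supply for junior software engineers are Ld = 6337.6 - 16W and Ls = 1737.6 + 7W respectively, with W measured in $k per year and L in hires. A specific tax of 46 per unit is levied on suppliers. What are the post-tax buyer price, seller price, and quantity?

The tax drives a wedge W_b - W_s = 46. Substituting W_s = W_b - 46 into supply: Ls = 1415.6 + 7W_b.
Market clearing requires 6337.6 - 16W_b = 1415.6 + 7W_b; hence 4922 = 23W_b and W_b = 214.
Then W_s = 214 - 46 = 168 and L = 6337.6 - 16(214) = 2913.6.

W_b = 214, W_s = 168, L = 2913.6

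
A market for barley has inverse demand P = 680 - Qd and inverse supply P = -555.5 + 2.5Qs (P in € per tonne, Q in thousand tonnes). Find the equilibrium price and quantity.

P* = 327, Q* = 353

Inverting to quantity form: Qd = 680 - P and Qs = 222.2 + 0.4P.
Set Qd = Qs: 680 - P = 222.2 + 0.4P, so 457.8 = 1.4P and P* = 327.
Then Q* = 680 - 327 = 353.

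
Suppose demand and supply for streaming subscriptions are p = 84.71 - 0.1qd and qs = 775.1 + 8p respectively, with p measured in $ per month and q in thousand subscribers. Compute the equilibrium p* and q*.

Rewriting in direct form: qd = 847.1 - 10p.
The market clears where 847.1 - 10p = 775.1 + 8p. Rearranging, 18p = 72, hence p* = 4.
From the demand curve, q* = 847.1 - 10(4) = 807.1.

p* = 4, q* = 807.1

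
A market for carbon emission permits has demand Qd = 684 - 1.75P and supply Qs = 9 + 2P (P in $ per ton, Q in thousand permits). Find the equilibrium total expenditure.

At equilibrium Qd = Qs, so 684 - 1.75P = 9 + 2P; collecting terms, 675 = 3.75P and P* = 180.
From the demand curve, Q* = 684 - 1.75(180) = 369.
Total expenditure = P* × Q* = 180 × 369 = 66420.

Total expenditure = 66420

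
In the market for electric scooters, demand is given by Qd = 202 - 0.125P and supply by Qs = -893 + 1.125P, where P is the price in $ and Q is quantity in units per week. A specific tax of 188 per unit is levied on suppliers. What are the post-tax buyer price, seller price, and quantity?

P_b = 1045.2, P_s = 857.2, Q = 71.35

The tax drives a wedge P_b - P_s = 188. Substituting P_s = P_b - 188 into supply: Qs = -1104.5 + 1.125P_b.
Equate demand and the shifted supply: 202 - 0.125P_b = -1104.5 + 1.125P_b, giving 1.25P_b = 1306.5, so P_b = 1045.2.
Then P_s = 1045.2 - 188 = 857.2 and Q = 202 - 0.125(1045.2) = 71.35.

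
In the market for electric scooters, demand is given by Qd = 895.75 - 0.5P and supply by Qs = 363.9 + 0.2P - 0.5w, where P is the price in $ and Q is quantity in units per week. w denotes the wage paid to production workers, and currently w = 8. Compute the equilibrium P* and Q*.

P* = 765.5, Q* = 513

With w = 8, supply is Qs = 359.9 + 0.2P.
At equilibrium Qd = Qs, so 895.75 - 0.5P = 359.9 + 0.2P; collecting terms, 535.85 = 0.7P and P* = 765.5.
From the demand curve, Q* = 895.75 - 0.5(765.5) = 513.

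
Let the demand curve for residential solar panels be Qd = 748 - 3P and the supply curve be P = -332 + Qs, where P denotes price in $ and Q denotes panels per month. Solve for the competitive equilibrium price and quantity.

Solving each curve for Q: Qs = 332 + P.
The market clears where 748 - 3P = 332 + P. Rearranging, 4P = 416, hence P* = 104.
From the demand curve, Q* = 748 - 3(104) = 436.

P* = 104, Q* = 436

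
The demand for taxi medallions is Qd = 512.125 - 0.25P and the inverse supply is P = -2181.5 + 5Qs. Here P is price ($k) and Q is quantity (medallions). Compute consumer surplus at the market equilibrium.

Consumer surplus = 441800

Solving each curve for Q: Qs = 436.3 + 0.2P.
The market clears where 512.125 - 0.25P = 436.3 + 0.2P. Rearranging, 0.45P = 75.825, hence P* = 168.5.
From the demand curve, Q* = 512.125 - 0.25(168.5) = 470.
Demand choke price (Qd = 0): P = 512.125/0.25 = 2048.5. Consumer surplus = ½ × (2048.5 - 168.5) × 470 = 441800.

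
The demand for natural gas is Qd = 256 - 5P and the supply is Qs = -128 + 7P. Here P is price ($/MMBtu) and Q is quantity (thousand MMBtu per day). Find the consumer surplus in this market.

Consumer surplus = 921.6

The market clears where 256 - 5P = -128 + 7P. Rearranging, 12P = 384, hence P* = 32.
Substitute back: Q* = 256 - 5(32) = 96.
Demand choke price (Qd = 0): P = 256/5 = 51.2. Consumer surplus = ½ × (51.2 - 32) × 96 = 921.6.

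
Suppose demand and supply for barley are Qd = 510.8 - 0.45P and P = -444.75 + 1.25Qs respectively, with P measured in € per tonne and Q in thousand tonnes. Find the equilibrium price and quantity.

P* = 124, Q* = 455

Solving each curve for Q: Qs = 355.8 + 0.8P.
At equilibrium Qd = Qs, so 510.8 - 0.45P = 355.8 + 0.8P; collecting terms, 155 = 1.25P and P* = 124.
Plugging P* into demand: Q* = 510.8 - 0.45(124) = 455.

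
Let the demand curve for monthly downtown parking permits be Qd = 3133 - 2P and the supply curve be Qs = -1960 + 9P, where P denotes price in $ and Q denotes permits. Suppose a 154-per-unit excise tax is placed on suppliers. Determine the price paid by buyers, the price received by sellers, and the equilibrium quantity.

P_b = 589, P_s = 435, Q = 1955

With a tax of 154 on suppliers, they supply based on the net price P_s = P_b - 154, so Qs = -3346 + 9P_b.
Equate demand and the shifted supply: 3133 - 2P_b = -3346 + 9P_b, giving 11P_b = 6479, so P_b = 589.
Then P_s = 589 - 154 = 435 and Q = 3133 - 2(589) = 1955.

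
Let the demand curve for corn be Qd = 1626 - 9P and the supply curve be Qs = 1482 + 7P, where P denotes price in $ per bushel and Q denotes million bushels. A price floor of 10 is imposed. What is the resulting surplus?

Evaluating both curves at the floor price 10 gives Qd = 1536, Qs = 1552.
Surplus = Qs - Qd = 1552 - 1536 = 16.

Surplus = 16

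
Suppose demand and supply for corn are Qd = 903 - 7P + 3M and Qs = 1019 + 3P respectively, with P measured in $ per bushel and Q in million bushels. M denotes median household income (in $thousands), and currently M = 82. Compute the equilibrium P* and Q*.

With M = 82, demand is Qd = 1149 - 7P.
Equating demand and supply, 1149 - 7P = 1019 + 3P gives 10P = 130, so P* = 13.
Substitute back: Q* = 1149 - 7(13) = 1058.

P* = 13, Q* = 1058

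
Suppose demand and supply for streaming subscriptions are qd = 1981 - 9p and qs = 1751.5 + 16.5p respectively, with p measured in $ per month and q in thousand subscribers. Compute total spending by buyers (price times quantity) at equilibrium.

Total spending by buyers = 17100

The market clears where 1981 - 9p = 1751.5 + 16.5p. Rearranging, 25.5p = 229.5, hence p* = 9.
Plugging p* into demand: q* = 1981 - 9(9) = 1900.
Total spending by buyers = p* × q* = 9 × 1900 = 17100.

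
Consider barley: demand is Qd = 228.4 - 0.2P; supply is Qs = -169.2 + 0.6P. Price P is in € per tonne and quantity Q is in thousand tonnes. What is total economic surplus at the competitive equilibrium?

Total surplus = 55470

Set Qd = Qs: 228.4 - 0.2P = -169.2 + 0.6P, so 397.6 = 0.8P and P* = 497.
Then Q* = 228.4 - 0.2(497) = 129.
Demand choke price = 1142; supply choke price = 282. CS = ½(1142 - 497)(129) = 41602.5; PS = ½(497 - 282)(129) = 13867.5. Total surplus = 55470.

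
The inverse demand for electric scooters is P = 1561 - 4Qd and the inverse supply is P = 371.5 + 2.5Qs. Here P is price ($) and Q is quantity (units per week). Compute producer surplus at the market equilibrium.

Inverting to quantity form: Qd = 390.25 - 0.25P and Qs = -148.6 + 0.4P.
The market clears where 390.25 - 0.25P = -148.6 + 0.4P. Rearranging, 0.65P = 538.85, hence P* = 829.
Then Q* = 390.25 - 0.25(829) = 183.
Supply choke price (Qs = 0): P = 371.5. Producer surplus = ½ × (829 - 371.5) × 183 = 41861.25.

Producer surplus = 41861.25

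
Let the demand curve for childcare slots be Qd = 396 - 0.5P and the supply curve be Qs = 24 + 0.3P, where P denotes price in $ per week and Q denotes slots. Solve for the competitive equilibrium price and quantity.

Equating demand and supply, 396 - 0.5P = 24 + 0.3P gives 0.8P = 372, so P* = 465.
Substitute back: Q* = 396 - 0.5(465) = 163.5.

P* = 465, Q* = 163.5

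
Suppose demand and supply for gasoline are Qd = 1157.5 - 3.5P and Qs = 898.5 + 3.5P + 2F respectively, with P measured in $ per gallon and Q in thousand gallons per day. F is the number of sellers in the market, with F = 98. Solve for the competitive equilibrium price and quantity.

P* = 9, Q* = 1126

With F = 98, supply is Qs = 1094.5 + 3.5P.
The market clears where 1157.5 - 3.5P = 1094.5 + 3.5P. Rearranging, 7P = 63, hence P* = 9.
Plugging P* into demand: Q* = 1157.5 - 3.5(9) = 1126.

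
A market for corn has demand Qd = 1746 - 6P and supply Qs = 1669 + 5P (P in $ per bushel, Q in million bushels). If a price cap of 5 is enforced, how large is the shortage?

At P = 5: Qd = 1716 and Qs = 1694.
Shortage = Qd - Qs = 1716 - 1694 = 22.

Shortage = 22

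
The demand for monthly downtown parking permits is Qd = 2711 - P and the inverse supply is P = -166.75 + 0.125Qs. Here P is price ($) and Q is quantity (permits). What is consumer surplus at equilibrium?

Consumer surplus = 3271682

In direct form, Qs = 1334 + 8P.
At equilibrium Qd = Qs, so 2711 - P = 1334 + 8P; collecting terms, 1377 = 9P and P* = 153.
Then Q* = 2711 - 153 = 2558.
Demand choke price (Qd = 0): P = 2711. Consumer surplus = ½ × (2711 - 153) × 2558 = 3271682.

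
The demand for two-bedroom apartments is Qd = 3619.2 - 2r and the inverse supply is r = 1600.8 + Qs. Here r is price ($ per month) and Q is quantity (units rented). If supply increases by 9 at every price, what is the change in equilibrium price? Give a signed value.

Solving each curve for Q: Qs = -1600.8 + r.
Set Qd = Qs: 3619.2 - 2r = -1600.8 + r, so 5220 = 3r and r* = 1740.
Substitute back: Q* = 3619.2 - 2(1740) = 139.2.
After the shift, supply is Qs = -1591.8 + r.
Re-solving, 3r = 5211 gives r = 1737 and Q = 145.2.
Δr = 1737 - 1740 = -3.

Δr = -3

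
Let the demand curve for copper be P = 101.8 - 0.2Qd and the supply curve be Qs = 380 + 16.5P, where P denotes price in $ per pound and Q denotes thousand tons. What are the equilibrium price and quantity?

P* = 6, Q* = 479

Solving each curve for Q: Qd = 509 - 5P.
Equating demand and supply, 509 - 5P = 380 + 16.5P gives 21.5P = 129, so P* = 6.
Plugging P* into demand: Q* = 509 - 5(6) = 479.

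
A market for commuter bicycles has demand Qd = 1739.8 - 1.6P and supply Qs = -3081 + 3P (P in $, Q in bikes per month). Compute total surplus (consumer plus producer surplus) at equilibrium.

At equilibrium Qd = Qs, so 1739.8 - 1.6P = -3081 + 3P; collecting terms, 4820.8 = 4.6P and P* = 1048.
Then Q* = 1739.8 - 1.6(1048) = 63.
Demand choke price = 1087.375; supply choke price = 1027. CS = ½(1087.375 - 1048)(63) = 1240.3125; PS = ½(1048 - 1027)(63) = 661.5. Total surplus = 1901.8125.

Total surplus = 1901.8125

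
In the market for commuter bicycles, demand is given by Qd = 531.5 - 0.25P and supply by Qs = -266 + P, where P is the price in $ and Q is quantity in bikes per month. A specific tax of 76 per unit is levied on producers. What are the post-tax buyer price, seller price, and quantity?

P_b = 698.8, P_s = 622.8, Q = 356.8

With a tax of 76 on producers, they supply based on the net price P_s = P_b - 76, so Qs = -342 + P_b.
Equate demand and the shifted supply: 531.5 - 0.25P_b = -342 + P_b, giving 1.25P_b = 873.5, so P_b = 698.8.
Then P_s = 698.8 - 76 = 622.8 and Q = 531.5 - 0.25(698.8) = 356.8.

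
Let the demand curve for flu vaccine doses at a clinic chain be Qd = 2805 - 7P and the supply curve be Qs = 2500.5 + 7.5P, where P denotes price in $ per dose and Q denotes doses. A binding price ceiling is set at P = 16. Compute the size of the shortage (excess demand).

Shortage = 72.5

At P = 16: Qd = 2693 and Qs = 2620.5.
Shortage = Qd - Qs = 2693 - 2620.5 = 72.5.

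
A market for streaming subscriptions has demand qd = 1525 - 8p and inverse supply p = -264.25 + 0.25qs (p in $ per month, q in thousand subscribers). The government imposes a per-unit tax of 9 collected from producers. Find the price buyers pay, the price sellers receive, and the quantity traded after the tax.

Inverting to quantity form: qs = 1057 + 4p.
Producers keep p_s = p_b - 9 per unit, so supply in terms of the buyer price is qs = 1021 + 4p_b.
Market clearing requires 1525 - 8p_b = 1021 + 4p_b; hence 504 = 12p_b and p_b = 42.
Then p_s = 42 - 9 = 33 and q = 1525 - 8(42) = 1189.

p_b = 42, p_s = 33, q = 1189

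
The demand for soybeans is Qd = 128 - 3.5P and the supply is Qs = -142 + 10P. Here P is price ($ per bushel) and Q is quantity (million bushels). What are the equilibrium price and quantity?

Equating demand and supply, 128 - 3.5P = -142 + 10P gives 13.5P = 270, so P* = 20.
Plugging P* into demand: Q* = 128 - 3.5(20) = 58.

P* = 20, Q* = 58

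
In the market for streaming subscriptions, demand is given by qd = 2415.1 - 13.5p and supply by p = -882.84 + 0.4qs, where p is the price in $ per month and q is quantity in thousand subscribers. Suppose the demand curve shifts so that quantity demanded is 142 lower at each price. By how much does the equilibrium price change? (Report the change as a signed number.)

Δp = -8.875

Rewriting in direct form: qs = 2207.1 + 2.5p.
Set qd = qs: 2415.1 - 13.5p = 2207.1 + 2.5p, so 208 = 16p and p* = 13.
Substitute back: q* = 2415.1 - 13.5(13) = 2239.6.
After the shift, demand is qd = 2273.1 - 13.5p.
The new intersection has 66 = 16p, i.e. p = 4.125, q = 2217.4125.
Δp = 4.125 - 13 = -8.875.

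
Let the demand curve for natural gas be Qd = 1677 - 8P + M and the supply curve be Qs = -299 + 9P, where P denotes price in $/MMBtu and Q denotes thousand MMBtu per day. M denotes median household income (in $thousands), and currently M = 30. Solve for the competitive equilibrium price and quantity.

P* = 118, Q* = 763

With M = 30, demand is Qd = 1707 - 8P.
The market clears where 1707 - 8P = -299 + 9P. Rearranging, 17P = 2006, hence P* = 118.
Substitute back: Q* = 1707 - 8(118) = 763.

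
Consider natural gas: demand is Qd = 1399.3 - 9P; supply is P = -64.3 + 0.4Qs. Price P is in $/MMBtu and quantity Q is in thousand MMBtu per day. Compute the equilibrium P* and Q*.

Inverting to quantity form: Qs = 160.75 + 2.5P.
Equating demand and supply, 1399.3 - 9P = 160.75 + 2.5P gives 11.5P = 1238.55, so P* = 107.7.
From the demand curve, Q* = 1399.3 - 9(107.7) = 430.

P* = 107.7, Q* = 430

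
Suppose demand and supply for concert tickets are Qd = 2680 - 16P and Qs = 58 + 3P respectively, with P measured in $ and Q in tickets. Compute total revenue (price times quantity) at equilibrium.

The market clears where 2680 - 16P = 58 + 3P. Rearranging, 19P = 2622, hence P* = 138.
Plugging P* into demand: Q* = 2680 - 16(138) = 472.
Total revenue = P* × Q* = 138 × 472 = 65136.

Total revenue = 65136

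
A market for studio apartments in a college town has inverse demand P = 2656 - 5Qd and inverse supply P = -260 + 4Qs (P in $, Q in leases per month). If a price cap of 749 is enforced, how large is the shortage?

Shortage = 129.15

In direct form, Qd = 531.2 - 0.2P and Qs = 65 + 0.25P.
Evaluating both curves at the ceiling price 749 gives Qd = 381.4, Qs = 252.25.
Shortage = Qd - Qs = 381.4 - 252.25 = 129.15.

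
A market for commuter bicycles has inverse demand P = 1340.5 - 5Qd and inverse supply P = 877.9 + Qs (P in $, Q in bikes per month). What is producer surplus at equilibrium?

Inverting to quantity form: Qd = 268.1 - 0.2P and Qs = -877.9 + P.
Equating demand and supply, 268.1 - 0.2P = -877.9 + P gives 1.2P = 1146, so P* = 955.
Then Q* = 268.1 - 0.2(955) = 77.1.
Supply choke price (Qs = 0): P = 877.9. Producer surplus = ½ × (955 - 877.9) × 77.1 = 2972.205.

Producer surplus = 2972.205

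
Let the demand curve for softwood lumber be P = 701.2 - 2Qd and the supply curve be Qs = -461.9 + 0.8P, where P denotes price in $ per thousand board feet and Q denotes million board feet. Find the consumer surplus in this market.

Consumer surplus = 1451.61

Solving each curve for Q: Qd = 350.6 - 0.5P.
Equating demand and supply, 350.6 - 0.5P = -461.9 + 0.8P gives 1.3P = 812.5, so P* = 625.
Then Q* = 350.6 - 0.5(625) = 38.1.
Demand choke price (Qd = 0): P = 350.6/0.5 = 701.2. Consumer surplus = ½ × (701.2 - 625) × 38.1 = 1451.61.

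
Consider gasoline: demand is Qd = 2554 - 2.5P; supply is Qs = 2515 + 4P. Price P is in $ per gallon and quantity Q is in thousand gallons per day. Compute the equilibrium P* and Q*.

P* = 6, Q* = 2539

Set Qd = Qs: 2554 - 2.5P = 2515 + 4P, so 39 = 6.5P and P* = 6.
Substitute back: Q* = 2554 - 2.5(6) = 2539.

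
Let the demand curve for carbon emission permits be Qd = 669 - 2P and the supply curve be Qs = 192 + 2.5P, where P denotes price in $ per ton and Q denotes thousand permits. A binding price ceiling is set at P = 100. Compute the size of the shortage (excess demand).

Shortage = 27

At P = 100: Qd = 469 and Qs = 442.
Shortage = Qd - Qs = 469 - 442 = 27.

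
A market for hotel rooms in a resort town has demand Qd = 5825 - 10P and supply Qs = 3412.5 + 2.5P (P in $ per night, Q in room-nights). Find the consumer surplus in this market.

At equilibrium Qd = Qs, so 5825 - 10P = 3412.5 + 2.5P; collecting terms, 2412.5 = 12.5P and P* = 193.
Plugging P* into demand: Q* = 5825 - 10(193) = 3895.
Demand choke price (Qd = 0): P = 5825/10 = 582.5. Consumer surplus = ½ × (582.5 - 193) × 3895 = 758551.25.

Consumer surplus = 758551.25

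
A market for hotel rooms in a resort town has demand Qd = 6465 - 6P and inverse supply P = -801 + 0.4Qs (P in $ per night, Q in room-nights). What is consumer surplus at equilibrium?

In direct form, Qs = 2002.5 + 2.5P.
Set Qd = Qs: 6465 - 6P = 2002.5 + 2.5P, so 4462.5 = 8.5P and P* = 525.
Plugging P* into demand: Q* = 6465 - 6(525) = 3315.
Demand choke price (Qd = 0): P = 6465/6 = 1077.5. Consumer surplus = ½ × (1077.5 - 525) × 3315 = 915768.75.

Consumer surplus = 915768.75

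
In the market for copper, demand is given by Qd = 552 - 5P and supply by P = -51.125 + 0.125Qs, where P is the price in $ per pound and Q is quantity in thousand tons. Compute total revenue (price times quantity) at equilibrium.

In direct form, Qs = 409 + 8P.
Set Qd = Qs: 552 - 5P = 409 + 8P, so 143 = 13P and P* = 11.
Then Q* = 552 - 5(11) = 497.
Total revenue = P* × Q* = 11 × 497 = 5467.

Total revenue = 5467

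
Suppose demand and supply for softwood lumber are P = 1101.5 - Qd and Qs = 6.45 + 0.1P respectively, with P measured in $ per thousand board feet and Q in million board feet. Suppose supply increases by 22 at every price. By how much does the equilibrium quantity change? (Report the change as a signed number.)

Inverting to quantity form: Qd = 1101.5 - P.
The market clears where 1101.5 - P = 6.45 + 0.1P. Rearranging, 1.1P = 1095.05, hence P* = 995.5.
Substitute back: Q* = 1101.5 - 995.5 = 106.
After the shift, supply is Qs = 28.45 + 0.1P.
Re-solving, 1.1P = 1073.05 gives P = 975.5 and Q = 126.
ΔQ = 126 - 106 = 20.

ΔQ = 20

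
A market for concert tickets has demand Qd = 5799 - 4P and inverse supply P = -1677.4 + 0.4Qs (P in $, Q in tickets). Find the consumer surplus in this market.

Solving each curve for Q: Qs = 4193.5 + 2.5P.
Set Qd = Qs: 5799 - 4P = 4193.5 + 2.5P, so 1605.5 = 6.5P and P* = 247.
Then Q* = 5799 - 4(247) = 4811.
Demand choke price (Qd = 0): P = 5799/4 = 1449.75. Consumer surplus = ½ × (1449.75 - 247) × 4811 = 2893215.125.

Consumer surplus = 2893215.125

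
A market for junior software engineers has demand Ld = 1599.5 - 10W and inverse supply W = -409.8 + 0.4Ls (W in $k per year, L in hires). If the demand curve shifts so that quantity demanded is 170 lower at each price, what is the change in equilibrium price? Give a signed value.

In direct form, Ls = 1024.5 + 2.5W.
Set Ld = Ls: 1599.5 - 10W = 1024.5 + 2.5W, so 575 = 12.5W and W* = 46.
From the demand curve, L* = 1599.5 - 10(46) = 1139.5.
After the shift, demand is Ld = 1429.5 - 10W.
The new intersection has 405 = 12.5W, i.e. W = 32.4, L = 1105.5.
ΔW = 32.4 - 46 = -13.6.

ΔW = -13.6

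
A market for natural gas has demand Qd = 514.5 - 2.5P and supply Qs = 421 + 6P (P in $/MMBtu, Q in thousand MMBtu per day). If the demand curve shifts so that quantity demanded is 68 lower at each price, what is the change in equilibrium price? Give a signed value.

ΔP = -8

Set Qd = Qs: 514.5 - 2.5P = 421 + 6P, so 93.5 = 8.5P and P* = 11.
Plugging P* into demand: Q* = 514.5 - 2.5(11) = 487.
After the shift, demand is Qd = 446.5 - 2.5P.
The new intersection has 25.5 = 8.5P, i.e. P = 3, Q = 439.
ΔP = 3 - 11 = -8.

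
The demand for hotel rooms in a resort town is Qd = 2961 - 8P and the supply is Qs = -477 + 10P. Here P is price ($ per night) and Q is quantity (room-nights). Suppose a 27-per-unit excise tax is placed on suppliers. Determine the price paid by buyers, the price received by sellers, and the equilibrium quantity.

With a tax of 27 on suppliers, they supply based on the net price P_s = P_b - 27, so Qs = -747 + 10P_b.
Market clearing requires 2961 - 8P_b = -747 + 10P_b; hence 3708 = 18P_b and P_b = 206.
Then P_s = 206 - 27 = 179 and Q = 2961 - 8(206) = 1313.

P_b = 206, P_s = 179, Q = 1313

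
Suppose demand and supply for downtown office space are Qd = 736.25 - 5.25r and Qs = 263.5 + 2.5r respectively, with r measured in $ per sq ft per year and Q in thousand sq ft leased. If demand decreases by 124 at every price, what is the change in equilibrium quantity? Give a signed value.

ΔQ = -40

At equilibrium Qd = Qs, so 736.25 - 5.25r = 263.5 + 2.5r; collecting terms, 472.75 = 7.75r and r* = 61.
Substitute back: Q* = 736.25 - 5.25(61) = 416.
After the shift, demand is Qd = 612.25 - 5.25r.
New equilibrium: 348.75 = 7.75r, so r = 45 and Q = 376.
ΔQ = 376 - 416 = -40.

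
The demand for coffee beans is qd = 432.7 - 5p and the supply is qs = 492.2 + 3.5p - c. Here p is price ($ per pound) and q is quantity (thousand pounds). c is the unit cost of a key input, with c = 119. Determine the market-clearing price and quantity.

p* = 7, q* = 397.7

With c = 119, supply is qs = 373.2 + 3.5p.
At equilibrium qd = qs, so 432.7 - 5p = 373.2 + 3.5p; collecting terms, 59.5 = 8.5p and p* = 7.
Substitute back: q* = 432.7 - 5(7) = 397.7.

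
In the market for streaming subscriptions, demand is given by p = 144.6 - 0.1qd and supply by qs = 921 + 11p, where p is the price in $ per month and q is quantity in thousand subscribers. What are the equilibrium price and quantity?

p* = 25, q* = 1196

Rewriting in direct form: qd = 1446 - 10p.
The market clears where 1446 - 10p = 921 + 11p. Rearranging, 21p = 525, hence p* = 25.
Plugging p* into demand: q* = 1446 - 10(25) = 1196.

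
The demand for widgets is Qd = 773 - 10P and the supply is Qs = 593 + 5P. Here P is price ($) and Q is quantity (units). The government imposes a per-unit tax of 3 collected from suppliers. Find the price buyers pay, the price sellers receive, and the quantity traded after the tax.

P_b = 13, P_s = 10, Q = 643

Suppliers keep P_s = P_b - 3 per unit, so supply in terms of the buyer price is Qs = 578 + 5P_b.
Set Qd = Qs: 773 - 10P_b = 578 + 5P_b, so 195 = 15P_b and P_b = 13.
So P_s = 10 and the quantity traded is Q = 773 - 10(13) = 643.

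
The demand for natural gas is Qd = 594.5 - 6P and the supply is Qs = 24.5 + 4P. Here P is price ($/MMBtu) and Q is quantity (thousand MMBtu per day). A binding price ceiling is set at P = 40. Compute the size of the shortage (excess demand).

Shortage = 170

Evaluating both curves at the ceiling price 40 gives Qd = 354.5, Qs = 184.5.
Shortage = Qd - Qs = 354.5 - 184.5 = 170.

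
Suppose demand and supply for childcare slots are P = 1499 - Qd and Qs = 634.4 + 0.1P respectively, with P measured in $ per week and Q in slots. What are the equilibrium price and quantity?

P* = 786, Q* = 713

Inverting to quantity form: Qd = 1499 - P.
The market clears where 1499 - P = 634.4 + 0.1P. Rearranging, 1.1P = 864.6, hence P* = 786.
From the demand curve, Q* = 1499 - 786 = 713.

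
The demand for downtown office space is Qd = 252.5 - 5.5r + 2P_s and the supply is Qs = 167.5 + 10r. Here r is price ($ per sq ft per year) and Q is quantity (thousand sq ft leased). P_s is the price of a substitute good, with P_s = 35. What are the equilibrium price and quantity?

r* = 10, Q* = 267.5

With P_s = 35, demand is Qd = 322.5 - 5.5r.
Equating demand and supply, 322.5 - 5.5r = 167.5 + 10r gives 15.5r = 155, so r* = 10.
Substitute back: Q* = 322.5 - 5.5(10) = 267.5.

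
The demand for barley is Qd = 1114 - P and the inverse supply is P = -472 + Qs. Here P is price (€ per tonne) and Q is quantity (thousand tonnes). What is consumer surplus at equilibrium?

Consumer surplus = 314424.5

Solving each curve for Q: Qs = 472 + P.
Equating demand and supply, 1114 - P = 472 + P gives 2P = 642, so P* = 321.
Then Q* = 1114 - 321 = 793.
Demand choke price (Qd = 0): P = 1114. Consumer surplus = ½ × (1114 - 321) × 793 = 314424.5.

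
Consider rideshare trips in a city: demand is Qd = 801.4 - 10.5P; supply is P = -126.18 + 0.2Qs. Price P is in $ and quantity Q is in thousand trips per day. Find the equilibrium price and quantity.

In direct form, Qs = 630.9 + 5P.
At equilibrium Qd = Qs, so 801.4 - 10.5P = 630.9 + 5P; collecting terms, 170.5 = 15.5P and P* = 11.
Substitute back: Q* = 801.4 - 10.5(11) = 685.9.

P* = 11, Q* = 685.9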